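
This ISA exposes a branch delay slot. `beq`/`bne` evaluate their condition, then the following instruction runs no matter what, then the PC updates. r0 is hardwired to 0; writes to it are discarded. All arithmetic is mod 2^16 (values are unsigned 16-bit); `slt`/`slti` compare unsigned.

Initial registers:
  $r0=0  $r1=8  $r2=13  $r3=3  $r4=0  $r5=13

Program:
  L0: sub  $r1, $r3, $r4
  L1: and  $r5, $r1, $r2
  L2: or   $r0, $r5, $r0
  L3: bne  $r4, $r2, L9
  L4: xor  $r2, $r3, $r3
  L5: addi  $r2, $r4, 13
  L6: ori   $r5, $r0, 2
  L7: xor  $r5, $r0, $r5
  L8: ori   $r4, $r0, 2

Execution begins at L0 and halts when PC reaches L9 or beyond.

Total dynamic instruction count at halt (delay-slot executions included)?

5

PC=0  sub  $r1, $r3, $r4     | $r0=0 $r1=3 $r2=13 $r3=3 $r4=0 $r5=13
PC=1  and  $r5, $r1, $r2     | $r0=0 $r1=3 $r2=13 $r3=3 $r4=0 $r5=1
PC=2  or   $r0, $r5, $r0     | $r0=0 $r1=3 $r2=13 $r3=3 $r4=0 $r5=1
PC=3  bne  $r4, $r2, L9      | $r0=0 $r1=3 $r2=13 $r3=3 $r4=0 $r5=1  [TAKEN]
PC=4  xor  $r2, $r3, $r3     | $r0=0 $r1=3 $r2=0 $r3=3 $r4=0 $r5=1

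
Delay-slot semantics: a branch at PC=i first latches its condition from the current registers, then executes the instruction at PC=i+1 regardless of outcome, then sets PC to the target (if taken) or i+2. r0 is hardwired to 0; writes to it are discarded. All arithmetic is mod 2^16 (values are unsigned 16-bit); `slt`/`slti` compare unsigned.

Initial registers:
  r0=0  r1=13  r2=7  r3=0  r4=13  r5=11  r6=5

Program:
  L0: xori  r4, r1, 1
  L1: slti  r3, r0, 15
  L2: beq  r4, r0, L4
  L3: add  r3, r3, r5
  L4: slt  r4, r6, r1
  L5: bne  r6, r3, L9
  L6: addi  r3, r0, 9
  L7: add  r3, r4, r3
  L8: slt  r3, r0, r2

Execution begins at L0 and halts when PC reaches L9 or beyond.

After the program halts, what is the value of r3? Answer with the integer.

  step pc=0: xori  r4, r1, 1  regs=(0,13,7,0,12,11,5)
  step pc=1: slti  r3, r0, 15  regs=(0,13,7,1,12,11,5)
  step pc=2: beq  r4, r0, L4  cond=F  regs=(0,13,7,1,12,11,5)
  step pc=3: add  r3, r3, r5  regs=(0,13,7,12,12,11,5)
  step pc=4: slt  r4, r6, r1  regs=(0,13,7,12,1,11,5)
  step pc=5: bne  r6, r3, L9  cond=T  regs=(0,13,7,12,1,11,5)
  step pc=6: addi  r3, r0, 9  regs=(0,13,7,9,1,11,5)

9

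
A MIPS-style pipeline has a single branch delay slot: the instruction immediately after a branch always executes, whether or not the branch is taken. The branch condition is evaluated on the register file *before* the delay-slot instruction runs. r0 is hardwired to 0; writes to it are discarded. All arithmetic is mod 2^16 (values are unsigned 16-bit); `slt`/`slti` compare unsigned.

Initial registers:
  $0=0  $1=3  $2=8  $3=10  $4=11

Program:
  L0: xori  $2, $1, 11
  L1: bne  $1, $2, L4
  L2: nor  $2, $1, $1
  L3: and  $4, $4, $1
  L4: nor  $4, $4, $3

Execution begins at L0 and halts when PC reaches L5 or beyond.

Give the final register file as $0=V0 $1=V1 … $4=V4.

PC=0  xori  $2, $1, 11       | $0=0 $1=3 $2=8 $3=10 $4=11
PC=1  bne  $1, $2, L4        | $0=0 $1=3 $2=8 $3=10 $4=11  [TAKEN]
PC=2  nor  $2, $1, $1        | $0=0 $1=3 $2=65532 $3=10 $4=11
PC=4  nor  $4, $4, $3        | $0=0 $1=3 $2=65532 $3=10 $4=65524

$0=0 $1=3 $2=65532 $3=10 $4=65524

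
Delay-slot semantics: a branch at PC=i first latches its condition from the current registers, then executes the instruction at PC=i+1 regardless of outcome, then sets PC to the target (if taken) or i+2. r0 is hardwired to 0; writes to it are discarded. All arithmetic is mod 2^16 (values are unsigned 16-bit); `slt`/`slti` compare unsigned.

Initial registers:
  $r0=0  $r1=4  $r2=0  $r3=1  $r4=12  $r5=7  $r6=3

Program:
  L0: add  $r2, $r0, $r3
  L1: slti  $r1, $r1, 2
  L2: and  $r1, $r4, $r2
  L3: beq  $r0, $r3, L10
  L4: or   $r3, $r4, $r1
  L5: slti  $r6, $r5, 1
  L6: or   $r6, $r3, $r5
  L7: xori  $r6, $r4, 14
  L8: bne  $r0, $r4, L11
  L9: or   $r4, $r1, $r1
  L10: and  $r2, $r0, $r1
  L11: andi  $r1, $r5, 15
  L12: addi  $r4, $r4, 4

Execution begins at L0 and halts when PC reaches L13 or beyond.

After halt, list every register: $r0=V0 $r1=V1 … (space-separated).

$r0=0 $r1=7 $r2=1 $r3=12 $r4=4 $r5=7 $r6=2

#0 add  $r2, $r0, $r3 ; 0/4/1/1/12/7/3
#1 slti  $r1, $r1, 2 ; 0/0/1/1/12/7/3
#2 and  $r1, $r4, $r2 ; 0/0/1/1/12/7/3
#3 beq  $r0, $r3, L10 ; 0/0/1/1/12/7/3 ; →fallthru
#4 or   $r3, $r4, $r1 ; 0/0/1/12/12/7/3
#5 slti  $r6, $r5, 1 ; 0/0/1/12/12/7/0
#6 or   $r6, $r3, $r5 ; 0/0/1/12/12/7/15
#7 xori  $r6, $r4, 14 ; 0/0/1/12/12/7/2
#8 bne  $r0, $r4, L11 ; 0/0/1/12/12/7/2 ; →target
#9 or   $r4, $r1, $r1 ; 0/0/1/12/0/7/2
#11 andi  $r1, $r5, 15 ; 0/7/1/12/0/7/2
#12 addi  $r4, $r4, 4 ; 0/7/1/12/4/7/2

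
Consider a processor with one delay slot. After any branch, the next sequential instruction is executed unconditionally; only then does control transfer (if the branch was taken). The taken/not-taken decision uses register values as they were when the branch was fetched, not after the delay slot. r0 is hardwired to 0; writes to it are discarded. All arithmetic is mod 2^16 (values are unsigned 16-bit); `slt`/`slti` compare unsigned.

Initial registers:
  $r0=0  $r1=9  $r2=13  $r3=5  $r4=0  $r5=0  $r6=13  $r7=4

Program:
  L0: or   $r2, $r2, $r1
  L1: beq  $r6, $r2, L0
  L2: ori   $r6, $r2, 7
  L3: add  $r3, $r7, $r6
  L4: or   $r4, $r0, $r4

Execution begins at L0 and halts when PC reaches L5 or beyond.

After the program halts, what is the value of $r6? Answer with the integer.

[0] or   $r2, $r2, $r1  →  {$r0:0, $r1:9, $r2:13, $r3:5, $r4:0, $r5:0, $r6:13, $r7:4}
[1] beq  $r6, $r2, L0  →  {$r0:0, $r1:9, $r2:13, $r3:5, $r4:0, $r5:0, $r6:13, $r7:4}  ⟨branch taken⟩
[2] ori   $r6, $r2, 7  →  {$r0:0, $r1:9, $r2:13, $r3:5, $r4:0, $r5:0, $r6:15, $r7:4}
[0] or   $r2, $r2, $r1  →  {$r0:0, $r1:9, $r2:13, $r3:5, $r4:0, $r5:0, $r6:15, $r7:4}
[1] beq  $r6, $r2, L0  →  {$r0:0, $r1:9, $r2:13, $r3:5, $r4:0, $r5:0, $r6:15, $r7:4}  ⟨branch fallthrough⟩
[2] ori   $r6, $r2, 7  →  {$r0:0, $r1:9, $r2:13, $r3:5, $r4:0, $r5:0, $r6:15, $r7:4}
[3] add  $r3, $r7, $r6  →  {$r0:0, $r1:9, $r2:13, $r3:19, $r4:0, $r5:0, $r6:15, $r7:4}
[4] or   $r4, $r0, $r4  →  {$r0:0, $r1:9, $r2:13, $r3:19, $r4:0, $r5:0, $r6:15, $r7:4}

15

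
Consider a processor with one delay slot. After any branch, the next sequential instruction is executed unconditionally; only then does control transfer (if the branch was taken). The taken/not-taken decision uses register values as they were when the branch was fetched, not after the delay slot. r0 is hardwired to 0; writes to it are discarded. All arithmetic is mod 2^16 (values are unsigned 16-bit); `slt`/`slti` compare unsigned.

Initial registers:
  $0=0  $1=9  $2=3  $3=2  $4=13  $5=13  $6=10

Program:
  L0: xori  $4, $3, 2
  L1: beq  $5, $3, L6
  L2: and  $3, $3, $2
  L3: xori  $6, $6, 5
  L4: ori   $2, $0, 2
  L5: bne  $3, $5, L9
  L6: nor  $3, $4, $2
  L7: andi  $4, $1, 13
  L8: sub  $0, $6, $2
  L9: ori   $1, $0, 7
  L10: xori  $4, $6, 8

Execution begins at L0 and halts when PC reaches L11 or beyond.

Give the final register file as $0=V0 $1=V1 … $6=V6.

$0=0 $1=7 $2=2 $3=65533 $4=7 $5=13 $6=15

#0 xori  $4, $3, 2 ; 0/9/3/2/0/13/10
#1 beq  $5, $3, L6 ; 0/9/3/2/0/13/10 ; →fallthru
#2 and  $3, $3, $2 ; 0/9/3/2/0/13/10
#3 xori  $6, $6, 5 ; 0/9/3/2/0/13/15
#4 ori   $2, $0, 2 ; 0/9/2/2/0/13/15
#5 bne  $3, $5, L9 ; 0/9/2/2/0/13/15 ; →target
#6 nor  $3, $4, $2 ; 0/9/2/65533/0/13/15
#9 ori   $1, $0, 7 ; 0/7/2/65533/0/13/15
#10 xori  $4, $6, 8 ; 0/7/2/65533/7/13/15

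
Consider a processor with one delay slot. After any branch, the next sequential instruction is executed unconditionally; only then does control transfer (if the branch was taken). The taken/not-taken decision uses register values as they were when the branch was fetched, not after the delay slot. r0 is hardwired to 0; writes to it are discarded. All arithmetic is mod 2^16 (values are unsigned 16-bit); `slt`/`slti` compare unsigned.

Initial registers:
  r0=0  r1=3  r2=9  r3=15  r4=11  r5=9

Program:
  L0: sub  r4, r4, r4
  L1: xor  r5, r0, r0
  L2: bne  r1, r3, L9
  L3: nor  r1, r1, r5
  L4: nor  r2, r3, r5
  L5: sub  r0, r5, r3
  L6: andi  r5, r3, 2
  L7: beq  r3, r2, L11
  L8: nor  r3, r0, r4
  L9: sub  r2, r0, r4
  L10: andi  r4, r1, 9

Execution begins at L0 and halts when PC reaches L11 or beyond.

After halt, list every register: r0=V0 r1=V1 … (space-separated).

r0=0 r1=65532 r2=0 r3=15 r4=8 r5=0

[0] sub  r4, r4, r4  →  {r0:0, r1:3, r2:9, r3:15, r4:0, r5:9}
[1] xor  r5, r0, r0  →  {r0:0, r1:3, r2:9, r3:15, r4:0, r5:0}
[2] bne  r1, r3, L9  →  {r0:0, r1:3, r2:9, r3:15, r4:0, r5:0}  ⟨branch taken⟩
[3] nor  r1, r1, r5  →  {r0:0, r1:65532, r2:9, r3:15, r4:0, r5:0}
[9] sub  r2, r0, r4  →  {r0:0, r1:65532, r2:0, r3:15, r4:0, r5:0}
[10] andi  r4, r1, 9  →  {r0:0, r1:65532, r2:0, r3:15, r4:8, r5:0}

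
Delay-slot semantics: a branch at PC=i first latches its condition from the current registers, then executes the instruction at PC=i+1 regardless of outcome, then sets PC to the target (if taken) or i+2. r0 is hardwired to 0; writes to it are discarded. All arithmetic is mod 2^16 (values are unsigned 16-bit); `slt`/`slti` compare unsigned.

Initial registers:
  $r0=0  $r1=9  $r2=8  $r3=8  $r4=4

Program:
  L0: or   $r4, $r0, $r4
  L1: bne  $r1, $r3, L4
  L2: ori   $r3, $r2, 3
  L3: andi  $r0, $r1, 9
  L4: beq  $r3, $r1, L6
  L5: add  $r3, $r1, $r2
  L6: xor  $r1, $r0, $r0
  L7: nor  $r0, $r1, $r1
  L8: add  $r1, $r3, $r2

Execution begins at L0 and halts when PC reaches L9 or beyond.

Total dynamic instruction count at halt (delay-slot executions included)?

  step pc=0: or   $r4, $r0, $r4  regs=(0,9,8,8,4)
  step pc=1: bne  $r1, $r3, L4  cond=T  regs=(0,9,8,8,4)
  step pc=2: ori   $r3, $r2, 3  regs=(0,9,8,11,4)
  step pc=4: beq  $r3, $r1, L6  cond=F  regs=(0,9,8,11,4)
  step pc=5: add  $r3, $r1, $r2  regs=(0,9,8,17,4)
  step pc=6: xor  $r1, $r0, $r0  regs=(0,0,8,17,4)
  step pc=7: nor  $r0, $r1, $r1  regs=(0,0,8,17,4)
  step pc=8: add  $r1, $r3, $r2  regs=(0,25,8,17,4)

8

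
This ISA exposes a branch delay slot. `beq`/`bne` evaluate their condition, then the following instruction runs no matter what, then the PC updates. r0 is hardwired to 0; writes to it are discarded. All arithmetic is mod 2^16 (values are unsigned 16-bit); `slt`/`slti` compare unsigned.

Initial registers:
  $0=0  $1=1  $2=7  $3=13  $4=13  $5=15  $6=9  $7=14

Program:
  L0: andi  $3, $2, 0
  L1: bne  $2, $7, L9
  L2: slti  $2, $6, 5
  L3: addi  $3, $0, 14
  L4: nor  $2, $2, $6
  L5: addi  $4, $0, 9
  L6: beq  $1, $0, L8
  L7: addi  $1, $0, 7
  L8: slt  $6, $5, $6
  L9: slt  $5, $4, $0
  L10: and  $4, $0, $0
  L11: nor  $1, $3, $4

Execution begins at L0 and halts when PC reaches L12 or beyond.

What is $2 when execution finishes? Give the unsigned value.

#0 andi  $3, $2, 0 ; 0/1/7/0/13/15/9/14
#1 bne  $2, $7, L9 ; 0/1/7/0/13/15/9/14 ; →target
#2 slti  $2, $6, 5 ; 0/1/0/0/13/15/9/14
#9 slt  $5, $4, $0 ; 0/1/0/0/13/0/9/14
#10 and  $4, $0, $0 ; 0/1/0/0/0/0/9/14
#11 nor  $1, $3, $4 ; 0/65535/0/0/0/0/9/14

0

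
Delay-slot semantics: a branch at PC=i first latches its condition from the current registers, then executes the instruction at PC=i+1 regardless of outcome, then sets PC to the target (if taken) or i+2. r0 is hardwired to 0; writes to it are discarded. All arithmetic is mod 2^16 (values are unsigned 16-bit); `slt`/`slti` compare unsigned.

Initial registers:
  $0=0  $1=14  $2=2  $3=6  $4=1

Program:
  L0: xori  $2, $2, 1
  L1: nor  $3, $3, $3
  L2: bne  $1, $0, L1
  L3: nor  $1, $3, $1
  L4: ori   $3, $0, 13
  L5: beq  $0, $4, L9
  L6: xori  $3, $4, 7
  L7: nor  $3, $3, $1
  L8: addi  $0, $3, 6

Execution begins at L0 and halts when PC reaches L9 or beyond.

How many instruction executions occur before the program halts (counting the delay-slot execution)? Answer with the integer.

PC=0  xori  $2, $2, 1        | $0=0 $1=14 $2=3 $3=6 $4=1
PC=1  nor  $3, $3, $3        | $0=0 $1=14 $2=3 $3=65529 $4=1
PC=2  bne  $1, $0, L1        | $0=0 $1=14 $2=3 $3=65529 $4=1  [TAKEN]
PC=3  nor  $1, $3, $1        | $0=0 $1=0 $2=3 $3=65529 $4=1
PC=1  nor  $3, $3, $3        | $0=0 $1=0 $2=3 $3=6 $4=1
PC=2  bne  $1, $0, L1        | $0=0 $1=0 $2=3 $3=6 $4=1  [not taken]
PC=3  nor  $1, $3, $1        | $0=0 $1=65529 $2=3 $3=6 $4=1
PC=4  ori   $3, $0, 13       | $0=0 $1=65529 $2=3 $3=13 $4=1
PC=5  beq  $0, $4, L9        | $0=0 $1=65529 $2=3 $3=13 $4=1  [not taken]
PC=6  xori  $3, $4, 7        | $0=0 $1=65529 $2=3 $3=6 $4=1
PC=7  nor  $3, $3, $1        | $0=0 $1=65529 $2=3 $3=0 $4=1
PC=8  addi  $0, $3, 6        | $0=0 $1=65529 $2=3 $3=0 $4=1

12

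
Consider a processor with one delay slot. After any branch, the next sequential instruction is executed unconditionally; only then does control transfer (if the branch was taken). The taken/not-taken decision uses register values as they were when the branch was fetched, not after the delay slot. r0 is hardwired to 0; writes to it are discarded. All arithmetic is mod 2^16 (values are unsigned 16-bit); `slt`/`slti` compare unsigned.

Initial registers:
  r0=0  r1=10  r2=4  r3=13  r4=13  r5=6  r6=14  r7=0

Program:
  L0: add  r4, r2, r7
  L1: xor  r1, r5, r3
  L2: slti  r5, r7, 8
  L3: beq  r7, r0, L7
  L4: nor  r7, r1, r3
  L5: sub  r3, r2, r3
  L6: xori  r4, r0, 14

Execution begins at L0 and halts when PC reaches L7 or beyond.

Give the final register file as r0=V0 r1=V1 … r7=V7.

[0] add  r4, r2, r7  →  {r0:0, r1:10, r2:4, r3:13, r4:4, r5:6, r6:14, r7:0}
[1] xor  r1, r5, r3  →  {r0:0, r1:11, r2:4, r3:13, r4:4, r5:6, r6:14, r7:0}
[2] slti  r5, r7, 8  →  {r0:0, r1:11, r2:4, r3:13, r4:4, r5:1, r6:14, r7:0}
[3] beq  r7, r0, L7  →  {r0:0, r1:11, r2:4, r3:13, r4:4, r5:1, r6:14, r7:0}  ⟨branch taken⟩
[4] nor  r7, r1, r3  →  {r0:0, r1:11, r2:4, r3:13, r4:4, r5:1, r6:14, r7:65520}

r0=0 r1=11 r2=4 r3=13 r4=4 r5=1 r6=14 r7=65520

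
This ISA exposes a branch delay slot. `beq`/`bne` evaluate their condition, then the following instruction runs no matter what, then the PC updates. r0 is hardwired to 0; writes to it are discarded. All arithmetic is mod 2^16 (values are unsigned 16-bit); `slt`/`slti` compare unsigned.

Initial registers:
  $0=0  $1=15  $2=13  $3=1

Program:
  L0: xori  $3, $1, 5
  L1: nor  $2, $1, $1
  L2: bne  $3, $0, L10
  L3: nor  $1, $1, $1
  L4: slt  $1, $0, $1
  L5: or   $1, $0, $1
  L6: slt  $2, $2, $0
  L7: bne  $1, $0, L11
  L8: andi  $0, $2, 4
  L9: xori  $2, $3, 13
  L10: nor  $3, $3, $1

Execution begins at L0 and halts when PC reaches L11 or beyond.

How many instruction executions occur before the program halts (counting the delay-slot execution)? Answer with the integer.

  step pc=0: xori  $3, $1, 5  regs=(0,15,13,10)
  step pc=1: nor  $2, $1, $1  regs=(0,15,65520,10)
  step pc=2: bne  $3, $0, L10  cond=T  regs=(0,15,65520,10)
  step pc=3: nor  $1, $1, $1  regs=(0,65520,65520,10)
  step pc=10: nor  $3, $3, $1  regs=(0,65520,65520,5)

5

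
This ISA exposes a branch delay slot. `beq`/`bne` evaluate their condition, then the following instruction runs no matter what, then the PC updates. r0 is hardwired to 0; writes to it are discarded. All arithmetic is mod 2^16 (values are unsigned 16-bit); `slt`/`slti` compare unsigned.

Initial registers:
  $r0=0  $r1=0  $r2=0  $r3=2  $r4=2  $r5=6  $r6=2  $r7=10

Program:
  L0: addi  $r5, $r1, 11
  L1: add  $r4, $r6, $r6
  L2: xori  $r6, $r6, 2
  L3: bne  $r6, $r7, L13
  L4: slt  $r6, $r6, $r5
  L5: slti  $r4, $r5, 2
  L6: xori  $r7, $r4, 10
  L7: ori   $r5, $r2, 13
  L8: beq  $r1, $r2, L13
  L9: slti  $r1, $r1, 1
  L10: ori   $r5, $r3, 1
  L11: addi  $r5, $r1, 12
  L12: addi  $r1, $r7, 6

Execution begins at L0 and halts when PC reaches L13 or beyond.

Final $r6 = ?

  step pc=0: addi  $r5, $r1, 11  regs=(0,0,0,2,2,11,2,10)
  step pc=1: add  $r4, $r6, $r6  regs=(0,0,0,2,4,11,2,10)
  step pc=2: xori  $r6, $r6, 2  regs=(0,0,0,2,4,11,0,10)
  step pc=3: bne  $r6, $r7, L13  cond=T  regs=(0,0,0,2,4,11,0,10)
  step pc=4: slt  $r6, $r6, $r5  regs=(0,0,0,2,4,11,1,10)

1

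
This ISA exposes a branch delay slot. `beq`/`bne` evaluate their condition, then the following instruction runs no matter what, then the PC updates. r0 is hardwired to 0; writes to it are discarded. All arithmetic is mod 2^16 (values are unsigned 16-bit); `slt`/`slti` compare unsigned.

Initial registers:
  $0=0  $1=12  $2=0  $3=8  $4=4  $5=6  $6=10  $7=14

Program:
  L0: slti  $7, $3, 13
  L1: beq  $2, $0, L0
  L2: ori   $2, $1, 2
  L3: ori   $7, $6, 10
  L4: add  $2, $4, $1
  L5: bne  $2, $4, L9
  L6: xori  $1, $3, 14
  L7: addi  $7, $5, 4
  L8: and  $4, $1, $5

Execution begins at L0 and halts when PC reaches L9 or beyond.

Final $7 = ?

[0] slti  $7, $3, 13  →  {$0:0, $1:12, $2:0, $3:8, $4:4, $5:6, $6:10, $7:1}
[1] beq  $2, $0, L0  →  {$0:0, $1:12, $2:0, $3:8, $4:4, $5:6, $6:10, $7:1}  ⟨branch taken⟩
[2] ori   $2, $1, 2  →  {$0:0, $1:12, $2:14, $3:8, $4:4, $5:6, $6:10, $7:1}
[0] slti  $7, $3, 13  →  {$0:0, $1:12, $2:14, $3:8, $4:4, $5:6, $6:10, $7:1}
[1] beq  $2, $0, L0  →  {$0:0, $1:12, $2:14, $3:8, $4:4, $5:6, $6:10, $7:1}  ⟨branch fallthrough⟩
[2] ori   $2, $1, 2  →  {$0:0, $1:12, $2:14, $3:8, $4:4, $5:6, $6:10, $7:1}
[3] ori   $7, $6, 10  →  {$0:0, $1:12, $2:14, $3:8, $4:4, $5:6, $6:10, $7:10}
[4] add  $2, $4, $1  →  {$0:0, $1:12, $2:16, $3:8, $4:4, $5:6, $6:10, $7:10}
[5] bne  $2, $4, L9  →  {$0:0, $1:12, $2:16, $3:8, $4:4, $5:6, $6:10, $7:10}  ⟨branch taken⟩
[6] xori  $1, $3, 14  →  {$0:0, $1:6, $2:16, $3:8, $4:4, $5:6, $6:10, $7:10}

10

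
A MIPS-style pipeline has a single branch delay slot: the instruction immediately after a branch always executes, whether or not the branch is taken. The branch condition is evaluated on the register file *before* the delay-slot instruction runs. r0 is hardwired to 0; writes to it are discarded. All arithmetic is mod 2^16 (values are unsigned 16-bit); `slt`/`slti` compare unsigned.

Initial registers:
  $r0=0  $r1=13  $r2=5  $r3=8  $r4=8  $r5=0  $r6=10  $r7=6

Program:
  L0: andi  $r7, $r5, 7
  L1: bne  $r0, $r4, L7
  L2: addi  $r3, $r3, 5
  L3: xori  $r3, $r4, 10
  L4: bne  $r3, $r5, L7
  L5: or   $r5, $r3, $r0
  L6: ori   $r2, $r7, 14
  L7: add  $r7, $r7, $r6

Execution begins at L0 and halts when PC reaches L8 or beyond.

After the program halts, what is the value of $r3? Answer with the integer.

PC=0  andi  $r7, $r5, 7      | $r0=0 $r1=13 $r2=5 $r3=8 $r4=8 $r5=0 $r6=10 $r7=0
PC=1  bne  $r0, $r4, L7      | $r0=0 $r1=13 $r2=5 $r3=8 $r4=8 $r5=0 $r6=10 $r7=0  [TAKEN]
PC=2  addi  $r3, $r3, 5      | $r0=0 $r1=13 $r2=5 $r3=13 $r4=8 $r5=0 $r6=10 $r7=0
PC=7  add  $r7, $r7, $r6     | $r0=0 $r1=13 $r2=5 $r3=13 $r4=8 $r5=0 $r6=10 $r7=10

13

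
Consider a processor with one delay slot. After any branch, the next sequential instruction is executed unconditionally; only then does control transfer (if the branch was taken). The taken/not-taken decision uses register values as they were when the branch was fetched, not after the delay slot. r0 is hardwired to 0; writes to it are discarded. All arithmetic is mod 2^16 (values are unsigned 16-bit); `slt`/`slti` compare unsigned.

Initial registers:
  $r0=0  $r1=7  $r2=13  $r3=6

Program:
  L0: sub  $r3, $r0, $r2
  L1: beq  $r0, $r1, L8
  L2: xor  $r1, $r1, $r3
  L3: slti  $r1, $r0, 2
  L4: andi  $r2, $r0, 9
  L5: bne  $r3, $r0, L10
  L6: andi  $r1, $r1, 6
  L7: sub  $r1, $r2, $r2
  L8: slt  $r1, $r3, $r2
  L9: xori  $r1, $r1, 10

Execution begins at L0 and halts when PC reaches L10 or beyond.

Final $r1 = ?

#0 sub  $r3, $r0, $r2 ; 0/7/13/65523
#1 beq  $r0, $r1, L8 ; 0/7/13/65523 ; →fallthru
#2 xor  $r1, $r1, $r3 ; 0/65524/13/65523
#3 slti  $r1, $r0, 2 ; 0/1/13/65523
#4 andi  $r2, $r0, 9 ; 0/1/0/65523
#5 bne  $r3, $r0, L10 ; 0/1/0/65523 ; →target
#6 andi  $r1, $r1, 6 ; 0/0/0/65523

0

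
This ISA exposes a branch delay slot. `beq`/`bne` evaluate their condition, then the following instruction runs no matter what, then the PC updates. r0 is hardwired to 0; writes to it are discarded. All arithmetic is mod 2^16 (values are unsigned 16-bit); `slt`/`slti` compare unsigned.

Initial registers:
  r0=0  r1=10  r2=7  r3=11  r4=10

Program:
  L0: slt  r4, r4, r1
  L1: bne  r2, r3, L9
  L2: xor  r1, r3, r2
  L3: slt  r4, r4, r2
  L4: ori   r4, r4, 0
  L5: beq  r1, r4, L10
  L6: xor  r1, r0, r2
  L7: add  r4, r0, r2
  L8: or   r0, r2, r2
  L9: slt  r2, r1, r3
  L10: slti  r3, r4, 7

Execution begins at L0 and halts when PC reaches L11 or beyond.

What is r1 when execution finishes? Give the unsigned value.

12

  step pc=0: slt  r4, r4, r1  regs=(0,10,7,11,0)
  step pc=1: bne  r2, r3, L9  cond=T  regs=(0,10,7,11,0)
  step pc=2: xor  r1, r3, r2  regs=(0,12,7,11,0)
  step pc=9: slt  r2, r1, r3  regs=(0,12,0,11,0)
  step pc=10: slti  r3, r4, 7  regs=(0,12,0,1,0)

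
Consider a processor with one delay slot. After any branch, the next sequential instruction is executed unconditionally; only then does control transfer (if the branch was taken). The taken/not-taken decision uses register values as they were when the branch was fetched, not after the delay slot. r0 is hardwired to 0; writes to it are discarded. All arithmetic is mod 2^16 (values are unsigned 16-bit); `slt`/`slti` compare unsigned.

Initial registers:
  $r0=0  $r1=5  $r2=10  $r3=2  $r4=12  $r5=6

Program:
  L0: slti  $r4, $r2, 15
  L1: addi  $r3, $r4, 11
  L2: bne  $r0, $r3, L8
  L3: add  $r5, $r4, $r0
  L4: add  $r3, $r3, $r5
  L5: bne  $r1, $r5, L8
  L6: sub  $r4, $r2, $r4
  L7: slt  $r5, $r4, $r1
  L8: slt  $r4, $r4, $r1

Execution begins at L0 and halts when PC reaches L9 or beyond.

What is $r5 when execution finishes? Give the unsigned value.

1

  step pc=0: slti  $r4, $r2, 15  regs=(0,5,10,2,1,6)
  step pc=1: addi  $r3, $r4, 11  regs=(0,5,10,12,1,6)
  step pc=2: bne  $r0, $r3, L8  cond=T  regs=(0,5,10,12,1,6)
  step pc=3: add  $r5, $r4, $r0  regs=(0,5,10,12,1,1)
  step pc=8: slt  $r4, $r4, $r1  regs=(0,5,10,12,1,1)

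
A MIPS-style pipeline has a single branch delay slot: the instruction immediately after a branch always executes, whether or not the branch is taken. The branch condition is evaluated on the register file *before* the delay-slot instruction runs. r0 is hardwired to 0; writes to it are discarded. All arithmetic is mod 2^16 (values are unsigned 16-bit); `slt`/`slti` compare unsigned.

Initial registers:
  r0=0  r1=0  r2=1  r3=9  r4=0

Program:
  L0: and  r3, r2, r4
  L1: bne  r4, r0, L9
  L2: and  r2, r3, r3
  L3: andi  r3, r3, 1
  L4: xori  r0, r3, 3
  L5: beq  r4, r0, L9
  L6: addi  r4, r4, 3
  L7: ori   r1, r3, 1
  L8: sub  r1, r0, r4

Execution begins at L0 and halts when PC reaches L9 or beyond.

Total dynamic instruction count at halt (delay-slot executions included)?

7

[0] and  r3, r2, r4  →  {r0:0, r1:0, r2:1, r3:0, r4:0}
[1] bne  r4, r0, L9  →  {r0:0, r1:0, r2:1, r3:0, r4:0}  ⟨branch fallthrough⟩
[2] and  r2, r3, r3  →  {r0:0, r1:0, r2:0, r3:0, r4:0}
[3] andi  r3, r3, 1  →  {r0:0, r1:0, r2:0, r3:0, r4:0}
[4] xori  r0, r3, 3  →  {r0:0, r1:0, r2:0, r3:0, r4:0}
[5] beq  r4, r0, L9  →  {r0:0, r1:0, r2:0, r3:0, r4:0}  ⟨branch taken⟩
[6] addi  r4, r4, 3  →  {r0:0, r1:0, r2:0, r3:0, r4:3}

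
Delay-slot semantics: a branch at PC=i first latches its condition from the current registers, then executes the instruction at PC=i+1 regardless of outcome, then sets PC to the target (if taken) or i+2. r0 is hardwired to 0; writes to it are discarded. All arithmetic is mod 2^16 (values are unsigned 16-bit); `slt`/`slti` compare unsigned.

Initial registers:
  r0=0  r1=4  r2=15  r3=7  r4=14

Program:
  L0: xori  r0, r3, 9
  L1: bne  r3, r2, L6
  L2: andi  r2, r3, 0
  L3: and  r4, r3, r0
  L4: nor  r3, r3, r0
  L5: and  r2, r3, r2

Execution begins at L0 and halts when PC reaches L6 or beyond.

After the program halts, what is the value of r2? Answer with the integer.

0

PC=0  xori  r0, r3, 9        | r0=0 r1=4 r2=15 r3=7 r4=14
PC=1  bne  r3, r2, L6        | r0=0 r1=4 r2=15 r3=7 r4=14  [TAKEN]
PC=2  andi  r2, r3, 0        | r0=0 r1=4 r2=0 r3=7 r4=14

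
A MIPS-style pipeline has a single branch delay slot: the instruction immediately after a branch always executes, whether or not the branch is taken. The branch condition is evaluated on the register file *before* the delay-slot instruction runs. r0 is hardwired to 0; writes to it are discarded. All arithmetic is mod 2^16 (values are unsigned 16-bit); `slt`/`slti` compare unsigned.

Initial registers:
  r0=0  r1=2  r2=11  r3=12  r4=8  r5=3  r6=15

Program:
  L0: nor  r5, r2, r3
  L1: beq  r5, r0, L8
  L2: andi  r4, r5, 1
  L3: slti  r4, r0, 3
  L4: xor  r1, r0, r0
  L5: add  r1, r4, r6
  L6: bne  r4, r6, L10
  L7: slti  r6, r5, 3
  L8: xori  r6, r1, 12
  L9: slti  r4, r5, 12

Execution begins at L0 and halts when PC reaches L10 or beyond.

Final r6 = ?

0

  step pc=0: nor  r5, r2, r3  regs=(0,2,11,12,8,65520,15)
  step pc=1: beq  r5, r0, L8  cond=F  regs=(0,2,11,12,8,65520,15)
  step pc=2: andi  r4, r5, 1  regs=(0,2,11,12,0,65520,15)
  step pc=3: slti  r4, r0, 3  regs=(0,2,11,12,1,65520,15)
  step pc=4: xor  r1, r0, r0  regs=(0,0,11,12,1,65520,15)
  step pc=5: add  r1, r4, r6  regs=(0,16,11,12,1,65520,15)
  step pc=6: bne  r4, r6, L10  cond=T  regs=(0,16,11,12,1,65520,15)
  step pc=7: slti  r6, r5, 3  regs=(0,16,11,12,1,65520,0)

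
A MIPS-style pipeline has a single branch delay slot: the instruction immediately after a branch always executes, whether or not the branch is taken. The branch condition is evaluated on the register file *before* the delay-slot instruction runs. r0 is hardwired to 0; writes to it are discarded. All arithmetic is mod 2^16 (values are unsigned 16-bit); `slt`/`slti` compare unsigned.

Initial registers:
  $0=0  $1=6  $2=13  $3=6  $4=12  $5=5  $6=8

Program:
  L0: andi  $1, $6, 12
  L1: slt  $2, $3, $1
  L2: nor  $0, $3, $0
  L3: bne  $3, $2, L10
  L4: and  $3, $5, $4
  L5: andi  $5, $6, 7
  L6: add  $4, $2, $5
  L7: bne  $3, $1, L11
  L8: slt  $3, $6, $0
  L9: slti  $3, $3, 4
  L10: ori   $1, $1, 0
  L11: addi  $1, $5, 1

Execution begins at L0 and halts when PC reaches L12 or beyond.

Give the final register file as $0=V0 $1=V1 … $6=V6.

PC=0  andi  $1, $6, 12       | $0=0 $1=8 $2=13 $3=6 $4=12 $5=5 $6=8
PC=1  slt  $2, $3, $1        | $0=0 $1=8 $2=1 $3=6 $4=12 $5=5 $6=8
PC=2  nor  $0, $3, $0        | $0=0 $1=8 $2=1 $3=6 $4=12 $5=5 $6=8
PC=3  bne  $3, $2, L10       | $0=0 $1=8 $2=1 $3=6 $4=12 $5=5 $6=8  [TAKEN]
PC=4  and  $3, $5, $4        | $0=0 $1=8 $2=1 $3=4 $4=12 $5=5 $6=8
PC=10 ori   $1, $1, 0        | $0=0 $1=8 $2=1 $3=4 $4=12 $5=5 $6=8
PC=11 addi  $1, $5, 1        | $0=0 $1=6 $2=1 $3=4 $4=12 $5=5 $6=8

$0=0 $1=6 $2=1 $3=4 $4=12 $5=5 $6=8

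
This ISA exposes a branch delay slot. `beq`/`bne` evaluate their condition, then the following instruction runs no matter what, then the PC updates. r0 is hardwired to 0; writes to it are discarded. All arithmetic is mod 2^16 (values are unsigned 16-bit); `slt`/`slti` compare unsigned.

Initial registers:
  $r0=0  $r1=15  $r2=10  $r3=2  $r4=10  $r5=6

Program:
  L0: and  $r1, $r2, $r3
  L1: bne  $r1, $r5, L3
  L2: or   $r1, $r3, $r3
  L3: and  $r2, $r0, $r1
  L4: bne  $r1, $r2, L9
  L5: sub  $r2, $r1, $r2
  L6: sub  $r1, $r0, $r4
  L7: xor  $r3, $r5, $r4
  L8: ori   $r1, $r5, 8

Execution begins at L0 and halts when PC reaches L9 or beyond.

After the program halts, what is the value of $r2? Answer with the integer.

2

[0] and  $r1, $r2, $r3  →  {$r0:0, $r1:2, $r2:10, $r3:2, $r4:10, $r5:6}
[1] bne  $r1, $r5, L3  →  {$r0:0, $r1:2, $r2:10, $r3:2, $r4:10, $r5:6}  ⟨branch taken⟩
[2] or   $r1, $r3, $r3  →  {$r0:0, $r1:2, $r2:10, $r3:2, $r4:10, $r5:6}
[3] and  $r2, $r0, $r1  →  {$r0:0, $r1:2, $r2:0, $r3:2, $r4:10, $r5:6}
[4] bne  $r1, $r2, L9  →  {$r0:0, $r1:2, $r2:0, $r3:2, $r4:10, $r5:6}  ⟨branch taken⟩
[5] sub  $r2, $r1, $r2  →  {$r0:0, $r1:2, $r2:2, $r3:2, $r4:10, $r5:6}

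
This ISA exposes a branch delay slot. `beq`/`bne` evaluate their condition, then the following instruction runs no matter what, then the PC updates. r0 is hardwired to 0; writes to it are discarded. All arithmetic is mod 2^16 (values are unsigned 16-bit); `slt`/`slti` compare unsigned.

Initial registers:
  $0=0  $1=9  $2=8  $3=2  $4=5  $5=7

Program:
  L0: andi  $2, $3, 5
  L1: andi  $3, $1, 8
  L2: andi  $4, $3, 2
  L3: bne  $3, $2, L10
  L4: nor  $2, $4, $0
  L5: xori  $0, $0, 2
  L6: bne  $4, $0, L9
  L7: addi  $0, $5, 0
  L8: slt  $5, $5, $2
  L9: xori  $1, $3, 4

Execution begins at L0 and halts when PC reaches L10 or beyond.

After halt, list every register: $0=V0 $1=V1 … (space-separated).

[0] andi  $2, $3, 5  →  {$0:0, $1:9, $2:0, $3:2, $4:5, $5:7}
[1] andi  $3, $1, 8  →  {$0:0, $1:9, $2:0, $3:8, $4:5, $5:7}
[2] andi  $4, $3, 2  →  {$0:0, $1:9, $2:0, $3:8, $4:0, $5:7}
[3] bne  $3, $2, L10  →  {$0:0, $1:9, $2:0, $3:8, $4:0, $5:7}  ⟨branch taken⟩
[4] nor  $2, $4, $0  →  {$0:0, $1:9, $2:65535, $3:8, $4:0, $5:7}

$0=0 $1=9 $2=65535 $3=8 $4=0 $5=7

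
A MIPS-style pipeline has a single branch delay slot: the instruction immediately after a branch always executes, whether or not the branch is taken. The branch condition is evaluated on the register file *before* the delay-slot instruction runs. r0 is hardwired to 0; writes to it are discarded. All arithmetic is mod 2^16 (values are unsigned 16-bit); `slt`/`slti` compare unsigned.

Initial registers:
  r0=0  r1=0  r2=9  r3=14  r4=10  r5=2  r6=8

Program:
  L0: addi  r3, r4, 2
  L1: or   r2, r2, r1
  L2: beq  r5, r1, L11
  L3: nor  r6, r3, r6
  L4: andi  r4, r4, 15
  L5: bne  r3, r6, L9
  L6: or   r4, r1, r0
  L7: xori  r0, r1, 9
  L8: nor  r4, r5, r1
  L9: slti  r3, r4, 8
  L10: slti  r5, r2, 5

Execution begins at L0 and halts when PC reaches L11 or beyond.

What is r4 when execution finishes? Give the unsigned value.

0

PC=0  addi  r3, r4, 2        | r0=0 r1=0 r2=9 r3=12 r4=10 r5=2 r6=8
PC=1  or   r2, r2, r1        | r0=0 r1=0 r2=9 r3=12 r4=10 r5=2 r6=8
PC=2  beq  r5, r1, L11       | r0=0 r1=0 r2=9 r3=12 r4=10 r5=2 r6=8  [not taken]
PC=3  nor  r6, r3, r6        | r0=0 r1=0 r2=9 r3=12 r4=10 r5=2 r6=65523
PC=4  andi  r4, r4, 15       | r0=0 r1=0 r2=9 r3=12 r4=10 r5=2 r6=65523
PC=5  bne  r3, r6, L9        | r0=0 r1=0 r2=9 r3=12 r4=10 r5=2 r6=65523  [TAKEN]
PC=6  or   r4, r1, r0        | r0=0 r1=0 r2=9 r3=12 r4=0 r5=2 r6=65523
PC=9  slti  r3, r4, 8        | r0=0 r1=0 r2=9 r3=1 r4=0 r5=2 r6=65523
PC=10 slti  r5, r2, 5        | r0=0 r1=0 r2=9 r3=1 r4=0 r5=0 r6=65523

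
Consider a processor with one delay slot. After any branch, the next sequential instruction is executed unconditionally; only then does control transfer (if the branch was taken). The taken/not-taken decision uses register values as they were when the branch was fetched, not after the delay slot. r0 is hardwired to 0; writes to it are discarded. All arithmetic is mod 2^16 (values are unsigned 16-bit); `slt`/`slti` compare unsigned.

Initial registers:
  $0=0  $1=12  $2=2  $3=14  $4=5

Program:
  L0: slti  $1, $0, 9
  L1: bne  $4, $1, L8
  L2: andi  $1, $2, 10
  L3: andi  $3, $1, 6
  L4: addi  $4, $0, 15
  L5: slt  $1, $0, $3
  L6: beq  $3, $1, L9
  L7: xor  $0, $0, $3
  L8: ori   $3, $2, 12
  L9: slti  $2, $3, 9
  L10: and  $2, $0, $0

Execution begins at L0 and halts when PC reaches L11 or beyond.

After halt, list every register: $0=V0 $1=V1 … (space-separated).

[0] slti  $1, $0, 9  →  {$0:0, $1:1, $2:2, $3:14, $4:5}
[1] bne  $4, $1, L8  →  {$0:0, $1:1, $2:2, $3:14, $4:5}  ⟨branch taken⟩
[2] andi  $1, $2, 10  →  {$0:0, $1:2, $2:2, $3:14, $4:5}
[8] ori   $3, $2, 12  →  {$0:0, $1:2, $2:2, $3:14, $4:5}
[9] slti  $2, $3, 9  →  {$0:0, $1:2, $2:0, $3:14, $4:5}
[10] and  $2, $0, $0  →  {$0:0, $1:2, $2:0, $3:14, $4:5}

$0=0 $1=2 $2=0 $3=14 $4=5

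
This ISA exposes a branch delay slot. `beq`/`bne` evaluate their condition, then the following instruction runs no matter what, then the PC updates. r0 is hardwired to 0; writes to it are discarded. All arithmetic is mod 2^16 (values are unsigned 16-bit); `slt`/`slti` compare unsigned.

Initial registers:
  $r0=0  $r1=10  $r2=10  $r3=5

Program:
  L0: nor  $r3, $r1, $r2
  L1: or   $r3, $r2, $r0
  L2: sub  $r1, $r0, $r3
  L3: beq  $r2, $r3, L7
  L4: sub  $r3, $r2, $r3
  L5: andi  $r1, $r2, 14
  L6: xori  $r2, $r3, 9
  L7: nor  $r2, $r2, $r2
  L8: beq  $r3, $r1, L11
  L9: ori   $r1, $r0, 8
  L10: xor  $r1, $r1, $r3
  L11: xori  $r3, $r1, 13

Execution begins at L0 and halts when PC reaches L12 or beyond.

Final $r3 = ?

5

PC=0  nor  $r3, $r1, $r2     | $r0=0 $r1=10 $r2=10 $r3=65525
PC=1  or   $r3, $r2, $r0     | $r0=0 $r1=10 $r2=10 $r3=10
PC=2  sub  $r1, $r0, $r3     | $r0=0 $r1=65526 $r2=10 $r3=10
PC=3  beq  $r2, $r3, L7      | $r0=0 $r1=65526 $r2=10 $r3=10  [TAKEN]
PC=4  sub  $r3, $r2, $r3     | $r0=0 $r1=65526 $r2=10 $r3=0
PC=7  nor  $r2, $r2, $r2     | $r0=0 $r1=65526 $r2=65525 $r3=0
PC=8  beq  $r3, $r1, L11     | $r0=0 $r1=65526 $r2=65525 $r3=0  [not taken]
PC=9  ori   $r1, $r0, 8      | $r0=0 $r1=8 $r2=65525 $r3=0
PC=10 xor  $r1, $r1, $r3     | $r0=0 $r1=8 $r2=65525 $r3=0
PC=11 xori  $r3, $r1, 13     | $r0=0 $r1=8 $r2=65525 $r3=5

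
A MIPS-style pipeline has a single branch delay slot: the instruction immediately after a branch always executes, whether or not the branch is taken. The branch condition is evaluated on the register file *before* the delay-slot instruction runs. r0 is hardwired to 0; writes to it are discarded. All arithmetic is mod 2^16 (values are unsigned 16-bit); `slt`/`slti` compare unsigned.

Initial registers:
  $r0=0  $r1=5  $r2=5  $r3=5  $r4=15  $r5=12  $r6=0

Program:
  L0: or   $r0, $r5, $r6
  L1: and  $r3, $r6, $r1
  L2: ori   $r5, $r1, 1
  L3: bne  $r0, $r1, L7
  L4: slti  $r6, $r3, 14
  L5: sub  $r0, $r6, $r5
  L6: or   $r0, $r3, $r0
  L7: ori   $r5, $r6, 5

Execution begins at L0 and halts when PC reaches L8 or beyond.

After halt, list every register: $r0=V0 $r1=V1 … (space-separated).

PC=0  or   $r0, $r5, $r6     | $r0=0 $r1=5 $r2=5 $r3=5 $r4=15 $r5=12 $r6=0
PC=1  and  $r3, $r6, $r1     | $r0=0 $r1=5 $r2=5 $r3=0 $r4=15 $r5=12 $r6=0
PC=2  ori   $r5, $r1, 1      | $r0=0 $r1=5 $r2=5 $r3=0 $r4=15 $r5=5 $r6=0
PC=3  bne  $r0, $r1, L7      | $r0=0 $r1=5 $r2=5 $r3=0 $r4=15 $r5=5 $r6=0  [TAKEN]
PC=4  slti  $r6, $r3, 14     | $r0=0 $r1=5 $r2=5 $r3=0 $r4=15 $r5=5 $r6=1
PC=7  ori   $r5, $r6, 5      | $r0=0 $r1=5 $r2=5 $r3=0 $r4=15 $r5=5 $r6=1

$r0=0 $r1=5 $r2=5 $r3=0 $r4=15 $r5=5 $r6=1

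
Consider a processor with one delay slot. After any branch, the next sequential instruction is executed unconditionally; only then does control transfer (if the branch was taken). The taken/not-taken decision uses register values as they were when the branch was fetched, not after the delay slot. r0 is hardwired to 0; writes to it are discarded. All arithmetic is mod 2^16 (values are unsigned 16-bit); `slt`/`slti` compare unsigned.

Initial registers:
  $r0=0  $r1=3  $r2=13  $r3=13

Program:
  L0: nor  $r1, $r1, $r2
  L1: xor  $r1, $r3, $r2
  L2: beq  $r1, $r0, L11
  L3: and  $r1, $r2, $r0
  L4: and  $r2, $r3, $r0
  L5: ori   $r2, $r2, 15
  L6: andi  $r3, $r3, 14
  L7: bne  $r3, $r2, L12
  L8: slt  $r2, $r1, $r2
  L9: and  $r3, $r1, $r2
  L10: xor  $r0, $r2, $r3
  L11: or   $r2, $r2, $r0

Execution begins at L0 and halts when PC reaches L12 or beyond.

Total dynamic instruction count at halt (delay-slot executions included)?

5

#0 nor  $r1, $r1, $r2 ; 0/65520/13/13
#1 xor  $r1, $r3, $r2 ; 0/0/13/13
#2 beq  $r1, $r0, L11 ; 0/0/13/13 ; →target
#3 and  $r1, $r2, $r0 ; 0/0/13/13
#11 or   $r2, $r2, $r0 ; 0/0/13/13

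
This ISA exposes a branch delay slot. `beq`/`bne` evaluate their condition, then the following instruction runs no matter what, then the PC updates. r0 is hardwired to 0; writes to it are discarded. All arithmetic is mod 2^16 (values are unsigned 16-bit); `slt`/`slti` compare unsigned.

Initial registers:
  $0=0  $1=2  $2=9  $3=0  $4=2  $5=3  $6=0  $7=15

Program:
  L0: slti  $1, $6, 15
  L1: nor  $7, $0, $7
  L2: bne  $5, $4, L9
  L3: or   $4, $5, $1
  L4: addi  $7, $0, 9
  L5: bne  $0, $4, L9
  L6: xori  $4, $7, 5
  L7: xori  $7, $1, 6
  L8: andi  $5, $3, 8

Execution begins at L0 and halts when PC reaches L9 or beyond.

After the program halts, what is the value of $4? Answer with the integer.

  step pc=0: slti  $1, $6, 15  regs=(0,1,9,0,2,3,0,15)
  step pc=1: nor  $7, $0, $7  regs=(0,1,9,0,2,3,0,65520)
  step pc=2: bne  $5, $4, L9  cond=T  regs=(0,1,9,0,2,3,0,65520)
  step pc=3: or   $4, $5, $1  regs=(0,1,9,0,3,3,0,65520)

3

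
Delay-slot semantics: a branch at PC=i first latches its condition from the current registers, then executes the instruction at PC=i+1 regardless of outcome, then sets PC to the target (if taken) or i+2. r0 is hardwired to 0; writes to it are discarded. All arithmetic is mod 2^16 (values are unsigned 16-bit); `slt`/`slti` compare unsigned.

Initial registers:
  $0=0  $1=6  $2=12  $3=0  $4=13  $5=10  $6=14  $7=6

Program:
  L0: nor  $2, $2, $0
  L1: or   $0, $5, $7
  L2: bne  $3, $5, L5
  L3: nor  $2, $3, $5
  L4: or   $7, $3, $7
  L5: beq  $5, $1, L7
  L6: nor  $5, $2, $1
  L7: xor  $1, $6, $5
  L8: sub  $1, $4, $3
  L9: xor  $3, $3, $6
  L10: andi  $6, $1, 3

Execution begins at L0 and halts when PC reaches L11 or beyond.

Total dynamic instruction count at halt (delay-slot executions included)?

10

PC=0  nor  $2, $2, $0        | $0=0 $1=6 $2=65523 $3=0 $4=13 $5=10 $6=14 $7=6
PC=1  or   $0, $5, $7        | $0=0 $1=6 $2=65523 $3=0 $4=13 $5=10 $6=14 $7=6
PC=2  bne  $3, $5, L5        | $0=0 $1=6 $2=65523 $3=0 $4=13 $5=10 $6=14 $7=6  [TAKEN]
PC=3  nor  $2, $3, $5        | $0=0 $1=6 $2=65525 $3=0 $4=13 $5=10 $6=14 $7=6
PC=5  beq  $5, $1, L7        | $0=0 $1=6 $2=65525 $3=0 $4=13 $5=10 $6=14 $7=6  [not taken]
PC=6  nor  $5, $2, $1        | $0=0 $1=6 $2=65525 $3=0 $4=13 $5=8 $6=14 $7=6
PC=7  xor  $1, $6, $5        | $0=0 $1=6 $2=65525 $3=0 $4=13 $5=8 $6=14 $7=6
PC=8  sub  $1, $4, $3        | $0=0 $1=13 $2=65525 $3=0 $4=13 $5=8 $6=14 $7=6
PC=9  xor  $3, $3, $6        | $0=0 $1=13 $2=65525 $3=14 $4=13 $5=8 $6=14 $7=6
PC=10 andi  $6, $1, 3        | $0=0 $1=13 $2=65525 $3=14 $4=13 $5=8 $6=1 $7=6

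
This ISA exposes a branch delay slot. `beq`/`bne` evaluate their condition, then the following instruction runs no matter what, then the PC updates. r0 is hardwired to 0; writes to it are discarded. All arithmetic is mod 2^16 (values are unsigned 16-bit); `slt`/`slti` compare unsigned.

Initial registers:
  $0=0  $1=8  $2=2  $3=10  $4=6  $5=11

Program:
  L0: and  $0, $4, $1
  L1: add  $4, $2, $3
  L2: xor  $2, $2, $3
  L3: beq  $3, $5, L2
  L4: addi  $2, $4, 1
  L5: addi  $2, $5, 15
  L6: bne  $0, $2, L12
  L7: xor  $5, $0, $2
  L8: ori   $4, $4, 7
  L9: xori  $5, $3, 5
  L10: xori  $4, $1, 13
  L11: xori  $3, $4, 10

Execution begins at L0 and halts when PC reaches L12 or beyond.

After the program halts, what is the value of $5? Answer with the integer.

26

[0] and  $0, $4, $1  →  {$0:0, $1:8, $2:2, $3:10, $4:6, $5:11}
[1] add  $4, $2, $3  →  {$0:0, $1:8, $2:2, $3:10, $4:12, $5:11}
[2] xor  $2, $2, $3  →  {$0:0, $1:8, $2:8, $3:10, $4:12, $5:11}
[3] beq  $3, $5, L2  →  {$0:0, $1:8, $2:8, $3:10, $4:12, $5:11}  ⟨branch fallthrough⟩
[4] addi  $2, $4, 1  →  {$0:0, $1:8, $2:13, $3:10, $4:12, $5:11}
[5] addi  $2, $5, 15  →  {$0:0, $1:8, $2:26, $3:10, $4:12, $5:11}
[6] bne  $0, $2, L12  →  {$0:0, $1:8, $2:26, $3:10, $4:12, $5:11}  ⟨branch taken⟩
[7] xor  $5, $0, $2  →  {$0:0, $1:8, $2:26, $3:10, $4:12, $5:26}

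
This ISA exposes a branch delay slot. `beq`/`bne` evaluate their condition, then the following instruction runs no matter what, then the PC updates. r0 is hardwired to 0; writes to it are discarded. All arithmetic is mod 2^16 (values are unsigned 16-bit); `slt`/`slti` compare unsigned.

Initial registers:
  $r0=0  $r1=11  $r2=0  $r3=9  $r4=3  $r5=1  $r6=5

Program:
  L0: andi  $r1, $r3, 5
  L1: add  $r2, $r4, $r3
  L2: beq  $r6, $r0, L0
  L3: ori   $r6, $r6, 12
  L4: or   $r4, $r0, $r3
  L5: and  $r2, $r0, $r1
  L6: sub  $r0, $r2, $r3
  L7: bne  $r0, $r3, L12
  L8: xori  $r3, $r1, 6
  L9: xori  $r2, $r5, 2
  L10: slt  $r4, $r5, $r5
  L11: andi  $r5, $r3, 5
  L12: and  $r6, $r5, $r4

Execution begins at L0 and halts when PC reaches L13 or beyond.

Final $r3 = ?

7

PC=0  andi  $r1, $r3, 5      | $r0=0 $r1=1 $r2=0 $r3=9 $r4=3 $r5=1 $r6=5
PC=1  add  $r2, $r4, $r3     | $r0=0 $r1=1 $r2=12 $r3=9 $r4=3 $r5=1 $r6=5
PC=2  beq  $r6, $r0, L0      | $r0=0 $r1=1 $r2=12 $r3=9 $r4=3 $r5=1 $r6=5  [not taken]
PC=3  ori   $r6, $r6, 12     | $r0=0 $r1=1 $r2=12 $r3=9 $r4=3 $r5=1 $r6=13
PC=4  or   $r4, $r0, $r3     | $r0=0 $r1=1 $r2=12 $r3=9 $r4=9 $r5=1 $r6=13
PC=5  and  $r2, $r0, $r1     | $r0=0 $r1=1 $r2=0 $r3=9 $r4=9 $r5=1 $r6=13
PC=6  sub  $r0, $r2, $r3     | $r0=0 $r1=1 $r2=0 $r3=9 $r4=9 $r5=1 $r6=13
PC=7  bne  $r0, $r3, L12     | $r0=0 $r1=1 $r2=0 $r3=9 $r4=9 $r5=1 $r6=13  [TAKEN]
PC=8  xori  $r3, $r1, 6      | $r0=0 $r1=1 $r2=0 $r3=7 $r4=9 $r5=1 $r6=13
PC=12 and  $r6, $r5, $r4     | $r0=0 $r1=1 $r2=0 $r3=7 $r4=9 $r5=1 $r6=1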